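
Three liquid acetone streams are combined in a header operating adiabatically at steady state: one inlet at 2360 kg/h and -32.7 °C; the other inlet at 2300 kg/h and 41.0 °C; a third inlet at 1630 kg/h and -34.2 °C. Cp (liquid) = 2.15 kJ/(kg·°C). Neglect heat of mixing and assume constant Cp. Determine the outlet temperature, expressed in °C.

Energy balance with Q = 0: Σ ṁᵢCp,ᵢ(T_out − Tᵢ) = 0
T_out = Σ ṁᵢCp,ᵢTᵢ / Σ ṁᵢCp,ᵢ
      = -83029 / 13524 = -6.1396 °C

T_out = -6.14 °C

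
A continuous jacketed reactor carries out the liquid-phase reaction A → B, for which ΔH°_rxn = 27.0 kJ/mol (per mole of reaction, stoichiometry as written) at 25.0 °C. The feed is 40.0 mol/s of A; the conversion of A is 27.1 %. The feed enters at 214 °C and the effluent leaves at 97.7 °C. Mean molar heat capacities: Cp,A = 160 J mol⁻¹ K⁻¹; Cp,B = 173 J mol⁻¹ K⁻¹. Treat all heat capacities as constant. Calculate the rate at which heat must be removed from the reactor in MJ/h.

Extent of reaction ξ = 0.271 × 40.0 = 10.84 mol/s
Reaction term: ξ·ΔH°_rxn = 10.84 × 27.0 = 292.68 kJ/s
Sensible, feed 214→25 °C: -1209.6 kJ/s
Outlet flows (mol/s): A 29.16, B 10.84
Sensible, products 25→97.7 °C: 475.52 kJ/s
Q = ΔH = -441.4 kJ/s = -441.4 kW
Heat removed = 1589 MJ/h

Q_out = 1590 MJ/h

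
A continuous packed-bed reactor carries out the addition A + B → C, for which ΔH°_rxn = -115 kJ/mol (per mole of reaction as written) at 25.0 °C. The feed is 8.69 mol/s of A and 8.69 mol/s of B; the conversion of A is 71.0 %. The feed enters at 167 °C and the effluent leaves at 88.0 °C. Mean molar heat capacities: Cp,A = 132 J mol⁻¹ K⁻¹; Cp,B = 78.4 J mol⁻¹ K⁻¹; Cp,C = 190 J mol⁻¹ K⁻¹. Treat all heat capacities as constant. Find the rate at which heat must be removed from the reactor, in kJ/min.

Extent of reaction ξ = 0.710 × 8.69 = 6.1699 mol/s
Reaction term: ξ·ΔH°_rxn = 6.1699 × -115 = -709.54 kJ/s
Sensible, feed 167→25 °C: -259.63 kJ/s
Outlet flows (mol/s): A 2.5201, B 2.5201, C 6.1699
Sensible, products 25→88.0 °C: 107.26 kJ/s
Q = ΔH = -861.91 kJ/s = -861.91 kW
Heat removed = 51715 kJ/min

Q_out = 51700 kJ/min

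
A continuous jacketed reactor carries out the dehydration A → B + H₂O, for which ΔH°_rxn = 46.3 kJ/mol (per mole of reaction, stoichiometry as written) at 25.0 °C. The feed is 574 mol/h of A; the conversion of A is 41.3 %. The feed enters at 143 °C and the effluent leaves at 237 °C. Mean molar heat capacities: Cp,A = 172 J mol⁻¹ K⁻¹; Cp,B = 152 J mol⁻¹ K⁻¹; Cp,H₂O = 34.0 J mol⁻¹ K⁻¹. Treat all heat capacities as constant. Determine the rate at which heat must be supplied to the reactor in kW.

Extent of reaction ξ = 0.413 × 574 = 237.06 mol/h
Reaction term: ξ·ΔH°_rxn = 237.06 × 46.3 = 10976 kJ/h
Sensible, feed 143→25 °C: -11650 kJ/h
Outlet flows (mol/h): A 336.94, B 237.06, H₂O 237.06
Sensible, products 25→237 °C: 21634 kJ/h
Q = ΔH = 20960 kJ/h = 5.8222 kW
Heat supplied = 5.8222 kW

Q_in = 5.82 kW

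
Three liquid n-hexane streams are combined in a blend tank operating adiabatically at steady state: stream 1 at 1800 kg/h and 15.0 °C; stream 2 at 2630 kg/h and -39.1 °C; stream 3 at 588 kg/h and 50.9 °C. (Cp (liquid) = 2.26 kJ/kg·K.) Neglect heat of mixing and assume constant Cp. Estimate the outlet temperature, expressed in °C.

No heat crosses the boundary, so H_out = H_in.
T_out = Σ ṁᵢCp,ᵢTᵢ / Σ ṁᵢCp,ᵢ
      = -103740 / 11341 = -9.1478 °C

T_out = -9.15 °C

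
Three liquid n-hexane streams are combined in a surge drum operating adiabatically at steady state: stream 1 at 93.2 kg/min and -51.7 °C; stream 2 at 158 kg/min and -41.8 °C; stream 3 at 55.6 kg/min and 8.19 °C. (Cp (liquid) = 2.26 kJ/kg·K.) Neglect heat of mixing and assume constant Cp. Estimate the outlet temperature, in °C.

No heat crosses the boundary, so H_out = H_in.
Σ ṁᵢCp,ᵢTᵢ = 93.2×2.26×-51.7 + 158×2.26×-41.8 + 55.6×2.26×8.19 = -24786
Σ ṁᵢCp,ᵢ = 93.2×2.26 + 158×2.26 + 55.6×2.26 = 693.37
T_out = -24786 / 693.37 = -35.748 °C

T_out = -35.7 °C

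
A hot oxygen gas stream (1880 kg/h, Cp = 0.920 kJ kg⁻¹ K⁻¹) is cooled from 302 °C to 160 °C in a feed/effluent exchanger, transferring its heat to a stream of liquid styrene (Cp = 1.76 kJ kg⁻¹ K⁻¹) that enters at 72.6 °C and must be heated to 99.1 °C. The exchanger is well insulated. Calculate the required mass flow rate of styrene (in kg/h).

Heat released by hot stream: Q = 1880 × 0.920 × (302 − 160) = 245600 kJ/h
Energy balance on cold side (adiabatic exchanger): Q = ṁ_c·Cp_c·(T_c,out − T_c,in)
ṁ_c = 245600 / [1.76 × (99.1 − 72.6)] = 5265.9 kg/h

ṁ_c = 5270 kg/h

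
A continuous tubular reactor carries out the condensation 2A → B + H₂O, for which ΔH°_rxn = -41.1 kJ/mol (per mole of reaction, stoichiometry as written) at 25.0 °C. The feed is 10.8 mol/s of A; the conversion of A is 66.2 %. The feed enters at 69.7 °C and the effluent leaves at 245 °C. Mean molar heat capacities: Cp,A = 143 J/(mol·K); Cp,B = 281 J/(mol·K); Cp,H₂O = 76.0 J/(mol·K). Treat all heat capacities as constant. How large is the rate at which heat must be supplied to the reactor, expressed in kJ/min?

Extent of reaction ξ = 0.662 × 10.8 / 2 = 3.5748 mol/s
Reaction term: ξ·ΔH°_rxn = 3.5748 × -41.1 = -146.92 kJ/s
Sensible, feed 69.7→25 °C: -69.035 kJ/s
Outlet flows (mol/s): A 3.6504, B 3.5748, H₂O 3.5748
Sensible, products 25→245 °C: 395.61 kJ/s
Q = ΔH = 179.65 kJ/s = 179.65 kW
Heat supplied = 10779 kJ/min

Q_in = 10800 kJ/min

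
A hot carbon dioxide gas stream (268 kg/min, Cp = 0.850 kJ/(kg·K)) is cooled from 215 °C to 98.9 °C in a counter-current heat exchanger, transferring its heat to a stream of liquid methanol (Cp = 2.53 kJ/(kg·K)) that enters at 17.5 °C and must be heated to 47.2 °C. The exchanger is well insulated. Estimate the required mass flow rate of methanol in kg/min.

ṁ_c = 352 kg/min

Heat released by hot stream: Q = 268 × 0.850 × (215 − 98.9) = 26448 kJ/min
Energy balance on cold side (adiabatic exchanger): Q = ṁ_c·Cp_c·(T_c,out − T_c,in)
ṁ_c = 26448 / [2.53 × (47.2 − 17.5)] = 351.97 kg/min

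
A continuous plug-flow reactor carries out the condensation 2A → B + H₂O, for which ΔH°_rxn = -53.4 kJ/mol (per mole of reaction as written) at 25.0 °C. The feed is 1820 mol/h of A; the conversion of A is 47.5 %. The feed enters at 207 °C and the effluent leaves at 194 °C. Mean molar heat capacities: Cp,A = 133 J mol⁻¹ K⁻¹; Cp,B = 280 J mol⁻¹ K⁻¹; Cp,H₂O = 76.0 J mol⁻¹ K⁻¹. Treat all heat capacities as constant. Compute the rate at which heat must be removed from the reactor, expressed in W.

Extent of reaction ξ = 0.475 × 1820 / 2 = 432.25 mol/h
Reaction term: ξ·ΔH°_rxn = 432.25 × -53.4 = -23082 kJ/h
Sensible, feed 207→25 °C: -44055 kJ/h
Outlet flows (mol/h): A 955.5, B 432.25, H₂O 432.25
Sensible, products 25→194 °C: 47483 kJ/h
Q = ΔH = -19654 kJ/h = -5.4596 kW
Heat removed = 5459.6 W

Q_out = 5460 W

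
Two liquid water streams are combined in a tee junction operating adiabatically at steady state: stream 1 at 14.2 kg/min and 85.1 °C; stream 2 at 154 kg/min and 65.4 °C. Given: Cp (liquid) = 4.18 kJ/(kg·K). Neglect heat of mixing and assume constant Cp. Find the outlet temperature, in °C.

Adiabatic, steady state ⇒ Σ ṁᵢCp,ᵢ(T_out − Tᵢ) = 0
T_out = Σ ṁᵢCp,ᵢTᵢ / Σ ṁᵢCp,ᵢ
      = 47150 / 703.08 = 67.063 °C

T_out = 67.1 °C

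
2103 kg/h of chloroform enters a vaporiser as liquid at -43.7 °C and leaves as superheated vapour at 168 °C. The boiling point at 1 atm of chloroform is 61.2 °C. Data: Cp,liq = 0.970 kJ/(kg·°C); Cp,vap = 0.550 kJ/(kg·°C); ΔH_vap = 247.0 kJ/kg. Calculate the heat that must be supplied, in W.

Q = 238000 W

liquid -43.7→61.2 °C: 101.75 kJ/kg
vaporisation at 61.2 °C: 247 kJ/kg
vapour 61.2→168 °C: 58.74 kJ/kg
Δh = 101.75 + 247 + 58.74 = 407.49 kJ/kg
Q = ṁ·Δh = 2103 kg/h × 407.49 kJ/kg = 856960 kJ/h
|Q| = 238.04 kW = 238040 W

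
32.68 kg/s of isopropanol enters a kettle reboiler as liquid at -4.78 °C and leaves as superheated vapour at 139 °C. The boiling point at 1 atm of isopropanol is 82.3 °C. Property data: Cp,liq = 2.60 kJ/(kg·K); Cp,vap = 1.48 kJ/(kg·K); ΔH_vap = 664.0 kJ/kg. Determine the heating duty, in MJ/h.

Q = 115000 MJ/h

liquid -4.78→82.3 °C: 226.41 kJ/kg
vaporisation at 82.3 °C: 664 kJ/kg
vapour 82.3→139 °C: 83.916 kJ/kg
Δh = 226.41 + 664 + 83.916 = 974.32 kJ/kg
Q = ṁ·Δh = 32.68 kg/s × 974.32 kJ/kg = 31841 kJ/s
|Q| = 31841 kW = 114630 MJ/h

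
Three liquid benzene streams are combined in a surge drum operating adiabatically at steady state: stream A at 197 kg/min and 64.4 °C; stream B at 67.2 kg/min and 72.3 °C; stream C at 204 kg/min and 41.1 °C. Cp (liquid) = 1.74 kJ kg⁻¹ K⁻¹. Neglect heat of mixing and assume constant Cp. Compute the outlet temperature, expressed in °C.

T_out = 55.4 °C

Adiabatic, steady state ⇒ Σ ṁᵢCp,ᵢ(T_out − Tᵢ) = 0
T_out = Σ ṁᵢCp,ᵢTᵢ / Σ ṁᵢCp,ᵢ
      = 45118 / 814.67 = 55.382 °C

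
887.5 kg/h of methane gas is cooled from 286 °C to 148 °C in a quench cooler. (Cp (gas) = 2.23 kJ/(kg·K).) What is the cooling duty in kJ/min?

Q = ṁ·Cp·ΔT = 887.5 × 2.23 × (148 − 286) = -273120 kJ/h
Converting: 273120 / 3600 s = 75.866 kW
Cooling duty = 4552 kJ/min

Q_c = 4550 kJ/min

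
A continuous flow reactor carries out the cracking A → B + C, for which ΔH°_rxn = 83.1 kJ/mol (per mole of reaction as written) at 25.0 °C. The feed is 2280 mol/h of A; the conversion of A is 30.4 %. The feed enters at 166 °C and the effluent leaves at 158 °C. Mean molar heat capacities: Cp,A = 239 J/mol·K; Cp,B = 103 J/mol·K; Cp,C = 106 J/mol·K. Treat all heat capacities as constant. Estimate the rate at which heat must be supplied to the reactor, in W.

Q_in = 14000 W

Extent of reaction ξ = 0.304 × 2280 = 693.12 mol/h
Reaction term: ξ·ΔH°_rxn = 693.12 × 83.1 = 57598 kJ/h
Sensible, feed 166→25 °C: -76834 kJ/h
Outlet flows (mol/h): A 1586.9, B 693.12, C 693.12
Sensible, products 25→158 °C: 69709 kJ/h
Q = ΔH = 50473 kJ/h = 14.02 kW
Heat supplied = 14020 W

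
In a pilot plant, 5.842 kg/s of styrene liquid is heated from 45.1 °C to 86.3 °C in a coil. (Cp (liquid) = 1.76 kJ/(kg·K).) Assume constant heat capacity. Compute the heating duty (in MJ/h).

Q = ṁ·Cp·ΔT = 5.842 × 1.76 × (86.3 − 45.1) = 423.62 kJ/s
Heating duty = 1525 MJ/h

Q = 1530 MJ/h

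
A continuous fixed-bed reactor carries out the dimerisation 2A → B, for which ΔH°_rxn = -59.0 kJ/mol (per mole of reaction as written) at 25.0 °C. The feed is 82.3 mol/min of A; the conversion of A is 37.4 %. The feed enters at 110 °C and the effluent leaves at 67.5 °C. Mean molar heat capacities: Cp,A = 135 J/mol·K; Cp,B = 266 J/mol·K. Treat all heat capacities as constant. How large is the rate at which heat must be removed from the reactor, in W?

Q_out = 23000 W

Extent of reaction ξ = 0.374 × 82.3 / 2 = 15.39 mol/min
Reaction term: ξ·ΔH°_rxn = 15.39 × -59.0 = -908.02 kJ/min
Sensible, feed 110→25 °C: -944.39 kJ/min
Outlet flows (mol/min): A 51.52, B 15.39
Sensible, products 25→67.5 °C: 469.58 kJ/min
Q = ΔH = -1382.8 kJ/min = -23.047 kW
Heat removed = 23047 W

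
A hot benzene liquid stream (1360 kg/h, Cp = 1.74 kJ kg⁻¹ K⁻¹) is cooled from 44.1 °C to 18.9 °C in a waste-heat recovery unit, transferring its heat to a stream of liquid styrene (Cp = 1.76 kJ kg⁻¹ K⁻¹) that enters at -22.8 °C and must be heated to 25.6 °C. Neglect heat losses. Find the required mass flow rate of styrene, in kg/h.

Heat released by hot stream: Q = 1360 × 1.74 × (44.1 − 18.9) = 59633 kJ/h
Energy balance on cold side (adiabatic exchanger): Q = ṁ_c·Cp_c·(T_c,out − T_c,in)
ṁ_c = 59633 / [1.76 × (25.6 − -22.8)] = 700.05 kg/h

ṁ_c = 700 kg/h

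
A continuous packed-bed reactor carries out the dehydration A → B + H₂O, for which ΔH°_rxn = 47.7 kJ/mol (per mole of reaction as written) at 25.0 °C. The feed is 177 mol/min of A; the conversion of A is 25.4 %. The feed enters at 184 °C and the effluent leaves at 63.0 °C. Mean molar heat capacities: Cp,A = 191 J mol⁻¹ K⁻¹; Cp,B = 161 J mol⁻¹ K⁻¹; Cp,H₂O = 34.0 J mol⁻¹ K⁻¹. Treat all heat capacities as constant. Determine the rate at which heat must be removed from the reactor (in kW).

Q_out = 32.3 kW

Extent of reaction ξ = 0.254 × 177 = 44.958 mol/min
Reaction term: ξ·ΔH°_rxn = 44.958 × 47.7 = 2144.5 kJ/min
Sensible, feed 184→25 °C: -5375.3 kJ/min
Outlet flows (mol/min): A 132.04, B 44.958, H₂O 44.958
Sensible, products 25→63.0 °C: 1291.5 kJ/min
Q = ΔH = -1939.3 kJ/min = -32.322 kW
Heat removed = 32.322 kW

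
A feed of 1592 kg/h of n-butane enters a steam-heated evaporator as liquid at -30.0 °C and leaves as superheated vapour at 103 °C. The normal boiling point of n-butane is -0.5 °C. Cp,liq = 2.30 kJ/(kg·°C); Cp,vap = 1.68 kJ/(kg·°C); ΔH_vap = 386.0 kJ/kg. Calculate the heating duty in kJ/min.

Q = 16700 kJ/min

liquid -30.0→-0.5 °C: 67.85 kJ/kg
vaporisation at -0.5 °C: 386 kJ/kg
vapour -0.5→103 °C: 173.88 kJ/kg
Δh = 67.85 + 386 + 173.88 = 627.73 kJ/kg
Q = ṁ·Δh = 1592 kg/h × 627.73 kJ/kg = 999350 kJ/h
|Q| = 277.6 kW = 16656 kJ/min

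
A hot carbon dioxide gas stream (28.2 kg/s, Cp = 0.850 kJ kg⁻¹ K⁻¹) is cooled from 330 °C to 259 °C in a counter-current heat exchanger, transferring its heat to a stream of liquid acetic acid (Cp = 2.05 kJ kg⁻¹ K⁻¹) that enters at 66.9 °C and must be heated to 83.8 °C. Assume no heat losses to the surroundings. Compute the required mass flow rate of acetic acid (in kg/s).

Heat released by hot stream: Q = 28.2 × 0.850 × (330 − 259) = 1701.9 kJ/s
Energy balance on cold side (adiabatic exchanger): Q = ṁ_c·Cp_c·(T_c,out − T_c,in)
ṁ_c = 1701.9 / [2.05 × (83.8 − 66.9)] = 49.123 kg/s

ṁ_c = 49.1 kg/s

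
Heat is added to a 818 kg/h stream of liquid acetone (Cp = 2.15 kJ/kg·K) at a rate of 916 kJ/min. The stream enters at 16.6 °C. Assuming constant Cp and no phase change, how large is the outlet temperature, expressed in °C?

Q = 916 kJ/min = 54960 kJ/h
ΔT = Q/(ṁ·Cp) = 54960/(818×2.15) = 31.25 K
T_out = 16.6 + 31.25 = 47.85 °C

T_out = 47.9 °C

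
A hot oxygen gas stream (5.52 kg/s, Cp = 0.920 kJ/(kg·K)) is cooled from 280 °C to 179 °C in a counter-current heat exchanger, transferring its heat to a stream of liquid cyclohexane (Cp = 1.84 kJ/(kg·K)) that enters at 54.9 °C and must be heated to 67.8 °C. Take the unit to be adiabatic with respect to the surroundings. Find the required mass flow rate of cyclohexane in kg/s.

Heat released by hot stream: Q = 5.52 × 0.920 × (280 − 179) = 512.92 kJ/s
Energy balance on cold side (adiabatic exchanger): Q = ṁ_c·Cp_c·(T_c,out − T_c,in)
ṁ_c = 512.92 / [1.84 × (67.8 − 54.9)] = 21.609 kg/s

ṁ_c = 21.6 kg/s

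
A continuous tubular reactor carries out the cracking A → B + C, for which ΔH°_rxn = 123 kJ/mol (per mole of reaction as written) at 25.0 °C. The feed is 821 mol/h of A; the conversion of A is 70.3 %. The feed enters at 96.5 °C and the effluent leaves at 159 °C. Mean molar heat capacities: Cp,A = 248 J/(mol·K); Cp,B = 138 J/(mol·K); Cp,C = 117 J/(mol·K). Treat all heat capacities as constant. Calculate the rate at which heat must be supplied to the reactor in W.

Extent of reaction ξ = 0.703 × 821 = 577.16 mol/h
Reaction term: ξ·ΔH°_rxn = 577.16 × 123 = 70991 kJ/h
Sensible, feed 96.5→25 °C: -14558 kJ/h
Outlet flows (mol/h): A 243.84, B 577.16, C 577.16
Sensible, products 25→159 °C: 27825 kJ/h
Q = ΔH = 84258 kJ/h = 23.405 kW
Heat supplied = 23405 W

Q_in = 23400 W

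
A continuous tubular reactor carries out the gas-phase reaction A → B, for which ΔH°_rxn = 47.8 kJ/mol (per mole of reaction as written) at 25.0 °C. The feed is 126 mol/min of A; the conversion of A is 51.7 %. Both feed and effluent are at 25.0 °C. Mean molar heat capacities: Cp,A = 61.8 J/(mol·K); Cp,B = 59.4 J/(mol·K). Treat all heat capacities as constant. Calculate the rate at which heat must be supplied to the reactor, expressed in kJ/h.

Extent of reaction ξ = 0.517 × 126 = 65.142 mol/min
Reaction term: ξ·ΔH°_rxn = 65.142 × 47.8 = 3113.8 kJ/min
Q = ΔH = 3113.8 kJ/min = 51.896 kW
Heat supplied = 186830 kJ/h

Q_in = 187000 kJ/h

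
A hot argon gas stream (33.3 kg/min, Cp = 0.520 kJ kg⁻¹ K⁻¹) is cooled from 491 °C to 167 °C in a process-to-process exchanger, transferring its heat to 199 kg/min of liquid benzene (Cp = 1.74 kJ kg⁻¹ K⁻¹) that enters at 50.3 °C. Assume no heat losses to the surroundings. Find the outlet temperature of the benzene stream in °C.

Heat released by hot stream: Q = 33.3 × 0.520 × (491 − 167) = 5610.4 kJ/min
Energy balance on cold side (adiabatic exchanger): Q = ṁ_c·Cp_c·(T_c,out − T_c,in)
T_c,out = 50.3 + 5610.4/(199 × 1.74) = 66.503 °C

T_c,out = 66.5 °C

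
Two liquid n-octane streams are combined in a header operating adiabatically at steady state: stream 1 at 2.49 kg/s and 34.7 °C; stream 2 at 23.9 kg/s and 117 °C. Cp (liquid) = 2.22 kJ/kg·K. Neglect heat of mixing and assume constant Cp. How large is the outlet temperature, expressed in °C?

T_out = 109 °C

Adiabatic, steady state ⇒ Σ ṁᵢCp,ᵢ(T_out − Tᵢ) = 0
T_out = Σ ṁᵢCp,ᵢTᵢ / Σ ṁᵢCp,ᵢ
      = 6399.6 / 58.586 = 109.23 °C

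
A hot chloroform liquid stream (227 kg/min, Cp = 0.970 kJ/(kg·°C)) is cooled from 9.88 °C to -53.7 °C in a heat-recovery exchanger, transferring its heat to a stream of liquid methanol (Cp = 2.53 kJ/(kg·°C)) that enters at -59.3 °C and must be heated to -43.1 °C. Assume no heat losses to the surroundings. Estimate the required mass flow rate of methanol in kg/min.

Heat released by hot stream: Q = 227 × 0.970 × (9.88 − -53.7) = 14000 kJ/min
Energy balance on cold side (adiabatic exchanger): Q = ṁ_c·Cp_c·(T_c,out − T_c,in)
ṁ_c = 14000 / [2.53 × (-43.1 − -59.3)] = 341.57 kg/min

ṁ_c = 342 kg/min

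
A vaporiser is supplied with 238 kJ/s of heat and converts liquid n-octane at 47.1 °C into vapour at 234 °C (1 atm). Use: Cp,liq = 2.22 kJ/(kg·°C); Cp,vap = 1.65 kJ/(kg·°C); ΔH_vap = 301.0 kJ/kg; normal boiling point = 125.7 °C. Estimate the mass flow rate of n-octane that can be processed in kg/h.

Δh = 2.22×(125.7−47.1) + 301.0 + 1.65×(234−125.7) = 654.19 kJ/kg
Q = 238 kJ/s = 238 kJ/s = 856800 kJ/h
ṁ = Q/Δh = 856800 / 654.19 = 1309.7 kg/h

ṁ = 1310 kg/h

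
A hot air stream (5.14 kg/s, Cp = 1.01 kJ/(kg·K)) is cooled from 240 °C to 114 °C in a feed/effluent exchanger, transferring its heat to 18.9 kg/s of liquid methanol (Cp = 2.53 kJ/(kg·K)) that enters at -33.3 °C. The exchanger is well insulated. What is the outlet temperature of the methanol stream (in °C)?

Heat released by hot stream: Q = 5.14 × 1.01 × (240 − 114) = 654.12 kJ/s
Energy balance on cold side (adiabatic exchanger): Q = ṁ_c·Cp_c·(T_c,out − T_c,in)
T_c,out = -33.3 + 654.12/(18.9 × 2.53) = -19.62 °C

T_c,out = -19.6 °C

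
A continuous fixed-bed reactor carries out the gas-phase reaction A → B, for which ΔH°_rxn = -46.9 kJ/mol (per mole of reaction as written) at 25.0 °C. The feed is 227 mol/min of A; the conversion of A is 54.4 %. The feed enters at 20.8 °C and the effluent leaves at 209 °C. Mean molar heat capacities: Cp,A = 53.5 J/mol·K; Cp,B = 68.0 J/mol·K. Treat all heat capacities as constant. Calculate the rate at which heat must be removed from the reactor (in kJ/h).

Q_out = 191000 kJ/h

Extent of reaction ξ = 0.544 × 227 = 123.49 mol/min
Reaction term: ξ·ΔH°_rxn = 123.49 × -46.9 = -5791.6 kJ/min
Sensible, feed 20.8→25 °C: 51.007 kJ/min
Outlet flows (mol/min): A 103.51, B 123.49
Sensible, products 25→209 °C: 2564.1 kJ/min
Q = ΔH = -3176.5 kJ/min = -52.942 kW
Heat removed = 190590 kJ/h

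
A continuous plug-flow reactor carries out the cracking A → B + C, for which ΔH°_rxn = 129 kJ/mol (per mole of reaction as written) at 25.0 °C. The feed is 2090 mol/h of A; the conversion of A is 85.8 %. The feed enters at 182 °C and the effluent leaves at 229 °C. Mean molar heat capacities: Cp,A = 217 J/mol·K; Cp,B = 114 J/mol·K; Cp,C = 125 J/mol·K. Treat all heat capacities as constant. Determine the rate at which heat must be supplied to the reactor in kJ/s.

Q_in = 72.4 kJ/s

Extent of reaction ξ = 0.858 × 2090 = 1793.2 mol/h
Reaction term: ξ·ΔH°_rxn = 1793.2 × 129 = 231330 kJ/h
Sensible, feed 182→25 °C: -71204 kJ/h
Outlet flows (mol/h): A 296.78, B 1793.2, C 1793.2
Sensible, products 25→229 °C: 100570 kJ/h
Q = ΔH = 260690 kJ/h = 72.414 kW
Heat supplied = 72.414 kJ/s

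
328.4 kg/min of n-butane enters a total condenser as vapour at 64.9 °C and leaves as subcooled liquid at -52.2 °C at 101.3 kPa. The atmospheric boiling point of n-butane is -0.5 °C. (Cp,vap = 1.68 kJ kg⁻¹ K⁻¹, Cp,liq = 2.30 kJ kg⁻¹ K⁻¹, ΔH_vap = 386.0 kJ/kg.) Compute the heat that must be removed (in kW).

Q_c = 3360 kW

vapour 64.9→-0.5 °C: -109.87 kJ/kg
condensation at -0.5 °C: -386 kJ/kg
liquid -0.5→-52.2 °C: -118.91 kJ/kg
Δh = -109.87 + -386 + -118.91 = -614.78 kJ/kg
Q = ṁ·Δh = 328.4 kg/min × -614.78 kJ/kg = -201890 kJ/min
|Q| = 3364.9 kW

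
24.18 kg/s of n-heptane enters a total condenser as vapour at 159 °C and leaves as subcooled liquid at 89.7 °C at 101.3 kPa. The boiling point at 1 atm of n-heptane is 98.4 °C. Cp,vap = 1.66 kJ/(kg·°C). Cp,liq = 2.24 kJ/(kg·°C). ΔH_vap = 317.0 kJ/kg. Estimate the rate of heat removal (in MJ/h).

vapour 159→98.4 °C: -100.6 kJ/kg
condensation at 98.4 °C: -317 kJ/kg
liquid 98.4→89.7 °C: -19.488 kJ/kg
Δh = -100.6 + -317 + -19.488 = -437.08 kJ/kg
Q = ṁ·Δh = 24.18 kg/s × -437.08 kJ/kg = -10569 kJ/s
|Q| = 10569 kW = 38047 MJ/h

Q_c = 38000 MJ/h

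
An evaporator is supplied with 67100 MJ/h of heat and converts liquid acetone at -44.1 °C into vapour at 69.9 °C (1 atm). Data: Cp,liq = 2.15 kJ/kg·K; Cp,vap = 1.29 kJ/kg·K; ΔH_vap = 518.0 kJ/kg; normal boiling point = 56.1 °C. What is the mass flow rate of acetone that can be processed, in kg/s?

ṁ = 24.8 kg/s

Δh = 2.15×(56.1−-44.1) + 518.0 + 1.29×(69.9−56.1) = 751.23 kJ/kg
Q = 67100 MJ/h = 18639 kJ/s = 18639 kJ/s
ṁ = Q/Δh = 18639 / 751.23 = 24.811 kg/s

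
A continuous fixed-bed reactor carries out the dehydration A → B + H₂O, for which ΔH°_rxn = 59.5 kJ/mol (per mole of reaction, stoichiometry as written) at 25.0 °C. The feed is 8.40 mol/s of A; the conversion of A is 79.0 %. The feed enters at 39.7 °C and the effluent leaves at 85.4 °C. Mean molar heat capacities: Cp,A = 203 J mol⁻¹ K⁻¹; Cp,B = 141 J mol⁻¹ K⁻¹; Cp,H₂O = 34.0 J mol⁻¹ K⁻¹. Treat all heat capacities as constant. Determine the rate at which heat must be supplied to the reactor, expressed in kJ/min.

Q_in = 27700 kJ/min

Extent of reaction ξ = 0.790 × 8.40 = 6.636 mol/s
Reaction term: ξ·ΔH°_rxn = 6.636 × 59.5 = 394.84 kJ/s
Sensible, feed 39.7→25 °C: -25.066 kJ/s
Outlet flows (mol/s): A 1.764, B 6.636, H₂O 6.636
Sensible, products 25→85.4 °C: 91.771 kJ/s
Q = ΔH = 461.55 kJ/s = 461.55 kW
Heat supplied = 27693 kJ/min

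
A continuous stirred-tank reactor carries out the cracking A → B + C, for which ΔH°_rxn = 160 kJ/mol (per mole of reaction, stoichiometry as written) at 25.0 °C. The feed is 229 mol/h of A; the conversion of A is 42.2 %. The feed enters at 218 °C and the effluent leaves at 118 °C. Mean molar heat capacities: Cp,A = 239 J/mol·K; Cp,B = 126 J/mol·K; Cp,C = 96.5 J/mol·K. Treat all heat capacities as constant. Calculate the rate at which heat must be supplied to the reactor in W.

Q_in = 2730 W

Extent of reaction ξ = 0.422 × 229 = 96.638 mol/h
Reaction term: ξ·ΔH°_rxn = 96.638 × 160 = 15462 kJ/h
Sensible, feed 218→25 °C: -10563 kJ/h
Outlet flows (mol/h): A 132.36, B 96.638, C 96.638
Sensible, products 25→118 °C: 4941.7 kJ/h
Q = ΔH = 9840.7 kJ/h = 2.7335 kW
Heat supplied = 2733.5 W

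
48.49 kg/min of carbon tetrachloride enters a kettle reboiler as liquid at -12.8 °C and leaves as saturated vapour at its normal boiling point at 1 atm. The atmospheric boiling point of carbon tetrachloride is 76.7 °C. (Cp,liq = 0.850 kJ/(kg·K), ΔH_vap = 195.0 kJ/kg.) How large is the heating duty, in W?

Q = 219000 W

liquid -12.8→76.7 °C: 76.075 kJ/kg
vaporisation at 76.7 °C: 195 kJ/kg
Δh = 76.075 + 195 = 271.07 kJ/kg
Q = ṁ·Δh = 48.49 kg/min × 271.07 kJ/kg = 13144 kJ/min
|Q| = 219.07 kW = 219070 W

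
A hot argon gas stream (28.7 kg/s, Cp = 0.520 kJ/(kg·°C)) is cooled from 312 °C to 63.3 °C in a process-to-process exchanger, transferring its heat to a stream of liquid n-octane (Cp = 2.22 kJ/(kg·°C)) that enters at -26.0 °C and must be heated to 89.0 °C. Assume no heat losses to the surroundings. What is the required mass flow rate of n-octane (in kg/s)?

Heat released by hot stream: Q = 28.7 × 0.520 × (312 − 63.3) = 3711.6 kJ/s
Energy balance on cold side (adiabatic exchanger): Q = ṁ_c·Cp_c·(T_c,out − T_c,in)
ṁ_c = 3711.6 / [2.22 × (89.0 − -26.0)] = 14.538 kg/s

ṁ_c = 14.5 kg/s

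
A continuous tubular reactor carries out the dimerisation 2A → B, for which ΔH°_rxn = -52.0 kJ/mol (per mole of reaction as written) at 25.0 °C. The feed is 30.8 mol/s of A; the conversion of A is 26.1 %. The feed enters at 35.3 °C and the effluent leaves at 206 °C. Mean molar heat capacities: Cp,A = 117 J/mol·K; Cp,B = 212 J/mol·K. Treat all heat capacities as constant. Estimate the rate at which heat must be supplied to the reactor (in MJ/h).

Q_in = 1400 MJ/h

Extent of reaction ξ = 0.261 × 30.8 / 2 = 4.0194 mol/s
Reaction term: ξ·ΔH°_rxn = 4.0194 × -52.0 = -209.01 kJ/s
Sensible, feed 35.3→25 °C: -37.117 kJ/s
Outlet flows (mol/s): A 22.761, B 4.0194
Sensible, products 25→206 °C: 636.25 kJ/s
Q = ΔH = 390.12 kJ/s = 390.12 kW
Heat supplied = 1404.4 MJ/h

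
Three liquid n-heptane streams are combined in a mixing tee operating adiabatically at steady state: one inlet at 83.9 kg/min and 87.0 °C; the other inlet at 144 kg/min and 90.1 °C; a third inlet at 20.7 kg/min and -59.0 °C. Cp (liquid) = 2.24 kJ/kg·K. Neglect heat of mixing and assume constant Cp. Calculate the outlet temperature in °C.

T_out = 76.6 °C

Energy balance with Q = 0: Σ ṁᵢCp,ᵢ(T_out − Tᵢ) = 0
Σ ṁᵢCp,ᵢTᵢ = 83.9×2.24×87.0 + 144×2.24×90.1 + 20.7×2.24×-59.0 = 42677
Σ ṁᵢCp,ᵢ = 83.9×2.24 + 144×2.24 + 20.7×2.24 = 556.86
T_out = 42677 / 556.86 = 76.639 °C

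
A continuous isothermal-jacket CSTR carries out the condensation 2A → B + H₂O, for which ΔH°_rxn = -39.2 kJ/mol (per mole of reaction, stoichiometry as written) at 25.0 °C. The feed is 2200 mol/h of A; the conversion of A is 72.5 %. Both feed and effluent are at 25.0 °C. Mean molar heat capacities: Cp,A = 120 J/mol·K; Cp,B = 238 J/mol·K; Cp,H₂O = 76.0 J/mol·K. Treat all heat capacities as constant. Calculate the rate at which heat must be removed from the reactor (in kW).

Extent of reaction ξ = 0.725 × 2200 / 2 = 797.5 mol/h
Reaction term: ξ·ΔH°_rxn = 797.5 × -39.2 = -31262 kJ/h
Q = ΔH = -31262 kJ/h = -8.6839 kW
Heat removed = 8.6839 kW

Q_out = 8.68 kW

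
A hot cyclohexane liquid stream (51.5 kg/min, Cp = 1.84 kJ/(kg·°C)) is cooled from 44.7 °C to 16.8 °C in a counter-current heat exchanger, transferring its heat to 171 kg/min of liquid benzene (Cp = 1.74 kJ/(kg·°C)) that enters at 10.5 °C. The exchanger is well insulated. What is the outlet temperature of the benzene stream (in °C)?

T_c,out = 19.4 °C

Heat released by hot stream: Q = 51.5 × 1.84 × (44.7 − 16.8) = 2643.8 kJ/min
Energy balance on cold side (adiabatic exchanger): Q = ṁ_c·Cp_c·(T_c,out − T_c,in)
T_c,out = 10.5 + 2643.8/(171 × 1.74) = 19.386 °C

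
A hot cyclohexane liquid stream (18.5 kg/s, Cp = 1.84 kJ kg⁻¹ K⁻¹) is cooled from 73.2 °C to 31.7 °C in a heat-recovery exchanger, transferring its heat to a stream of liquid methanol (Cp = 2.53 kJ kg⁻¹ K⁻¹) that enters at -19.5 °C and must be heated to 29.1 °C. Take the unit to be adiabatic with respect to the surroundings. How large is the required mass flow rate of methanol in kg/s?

Heat released by hot stream: Q = 18.5 × 1.84 × (73.2 − 31.7) = 1412.7 kJ/s
Energy balance on cold side (adiabatic exchanger): Q = ṁ_c·Cp_c·(T_c,out − T_c,in)
ṁ_c = 1412.7 / [2.53 × (29.1 − -19.5)] = 11.489 kg/s

ṁ_c = 11.5 kg/s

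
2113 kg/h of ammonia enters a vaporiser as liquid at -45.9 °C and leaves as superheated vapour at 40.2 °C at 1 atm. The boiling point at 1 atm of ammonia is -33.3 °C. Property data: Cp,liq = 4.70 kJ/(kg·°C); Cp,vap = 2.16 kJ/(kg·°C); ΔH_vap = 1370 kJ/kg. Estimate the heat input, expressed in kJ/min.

liquid -45.9→-33.3 °C: 59.22 kJ/kg
vaporisation at -33.3 °C: 1370 kJ/kg
vapour -33.3→40.2 °C: 158.76 kJ/kg
Δh = 59.22 + 1370 + 158.76 = 1588 kJ/kg
Q = ṁ·Δh = 2113 kg/h × 1588 kJ/kg = 3.3554e+06 kJ/h
|Q| = 932.06 kW = 55923 kJ/min

Q = 55900 kJ/min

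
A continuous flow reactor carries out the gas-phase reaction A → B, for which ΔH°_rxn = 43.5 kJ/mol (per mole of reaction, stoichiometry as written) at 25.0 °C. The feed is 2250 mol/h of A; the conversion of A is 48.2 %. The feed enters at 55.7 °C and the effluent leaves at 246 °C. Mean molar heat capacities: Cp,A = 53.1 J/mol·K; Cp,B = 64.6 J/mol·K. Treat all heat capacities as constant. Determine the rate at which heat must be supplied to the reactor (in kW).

Extent of reaction ξ = 0.482 × 2250 = 1084.5 mol/h
Reaction term: ξ·ΔH°_rxn = 1084.5 × 43.5 = 47176 kJ/h
Sensible, feed 55.7→25 °C: -3667.9 kJ/h
Outlet flows (mol/h): A 1165.5, B 1084.5
Sensible, products 25→246 °C: 29160 kJ/h
Q = ΔH = 72668 kJ/h = 20.186 kW
Heat supplied = 20.186 kW

Q_in = 20.2 kW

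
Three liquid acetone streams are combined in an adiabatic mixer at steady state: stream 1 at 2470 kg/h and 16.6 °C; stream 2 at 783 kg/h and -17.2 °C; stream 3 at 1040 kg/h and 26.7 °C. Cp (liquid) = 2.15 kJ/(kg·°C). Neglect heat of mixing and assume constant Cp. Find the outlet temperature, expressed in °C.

T_out = 12.9 °C

No heat crosses the boundary, so H_out = H_in.
T_out = Σ ṁᵢCp,ᵢTᵢ / Σ ṁᵢCp,ᵢ
      = 118900 / 9230 = 12.882 °C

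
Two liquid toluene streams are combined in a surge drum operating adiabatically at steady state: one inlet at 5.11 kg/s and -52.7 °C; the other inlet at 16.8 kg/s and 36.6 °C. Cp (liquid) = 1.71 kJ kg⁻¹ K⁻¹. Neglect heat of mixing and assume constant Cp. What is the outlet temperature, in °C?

Adiabatic, steady state ⇒ Σ ṁᵢCp,ᵢ(T_out − Tᵢ) = 0
Σ ṁᵢCp,ᵢTᵢ = 5.11×1.71×-52.7 + 16.8×1.71×36.6 = 590.95
Σ ṁᵢCp,ᵢ = 5.11×1.71 + 16.8×1.71 = 37.466
T_out = 590.95 / 37.466 = 15.773 °C

T_out = 15.8 °C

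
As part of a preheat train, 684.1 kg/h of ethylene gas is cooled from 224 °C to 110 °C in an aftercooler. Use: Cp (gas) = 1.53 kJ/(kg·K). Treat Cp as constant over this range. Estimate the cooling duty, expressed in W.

Q_c = 33100 W

Q = ṁ·Cp·ΔT = 684.1 × 1.53 × (110 − 224) = -119320 kJ/h
Converting: 119320 / 3600 s = 33.145 kW
Cooling duty = 33145 W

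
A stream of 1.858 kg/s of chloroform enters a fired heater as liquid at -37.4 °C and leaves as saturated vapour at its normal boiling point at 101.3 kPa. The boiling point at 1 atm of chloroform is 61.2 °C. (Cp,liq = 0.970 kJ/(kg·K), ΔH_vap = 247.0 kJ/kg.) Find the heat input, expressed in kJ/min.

Q = 38200 kJ/min

liquid -37.4→61.2 °C: 95.642 kJ/kg
vaporisation at 61.2 °C: 247 kJ/kg
Δh = 95.642 + 247 = 342.64 kJ/kg
Q = ṁ·Δh = 1.858 kg/s × 342.64 kJ/kg = 636.63 kJ/s
|Q| = 636.63 kW = 38198 kJ/min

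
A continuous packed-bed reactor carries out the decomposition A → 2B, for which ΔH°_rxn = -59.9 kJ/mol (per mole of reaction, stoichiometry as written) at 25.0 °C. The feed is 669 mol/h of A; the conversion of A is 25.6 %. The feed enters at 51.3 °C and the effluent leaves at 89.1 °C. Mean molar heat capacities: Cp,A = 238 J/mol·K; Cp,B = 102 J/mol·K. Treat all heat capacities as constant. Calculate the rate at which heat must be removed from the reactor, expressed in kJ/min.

Extent of reaction ξ = 0.256 × 669 = 171.26 mol/h
Reaction term: ξ·ΔH°_rxn = 171.26 × -59.9 = -10259 kJ/h
Sensible, feed 51.3→25 °C: -4187.5 kJ/h
Outlet flows (mol/h): A 497.74, B 342.53
Sensible, products 25→89.1 °C: 9832.9 kJ/h
Q = ΔH = -4613.4 kJ/h = -1.2815 kW
Heat removed = 76.89 kJ/min

Q_out = 76.9 kJ/min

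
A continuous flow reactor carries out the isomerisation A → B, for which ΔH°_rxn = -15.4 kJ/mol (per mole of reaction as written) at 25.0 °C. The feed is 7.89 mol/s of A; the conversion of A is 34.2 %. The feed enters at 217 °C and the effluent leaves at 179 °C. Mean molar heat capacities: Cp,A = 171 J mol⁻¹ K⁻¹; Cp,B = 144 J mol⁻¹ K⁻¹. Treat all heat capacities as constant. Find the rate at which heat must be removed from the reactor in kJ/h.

Q_out = 375000 kJ/h

Extent of reaction ξ = 0.342 × 7.89 = 2.6984 mol/s
Reaction term: ξ·ΔH°_rxn = 2.6984 × -15.4 = -41.555 kJ/s
Sensible, feed 217→25 °C: -259.04 kJ/s
Outlet flows (mol/s): A 5.1916, B 2.6984
Sensible, products 25→179 °C: 196.56 kJ/s
Q = ΔH = -104.04 kJ/s = -104.04 kW
Heat removed = 374560 kJ/h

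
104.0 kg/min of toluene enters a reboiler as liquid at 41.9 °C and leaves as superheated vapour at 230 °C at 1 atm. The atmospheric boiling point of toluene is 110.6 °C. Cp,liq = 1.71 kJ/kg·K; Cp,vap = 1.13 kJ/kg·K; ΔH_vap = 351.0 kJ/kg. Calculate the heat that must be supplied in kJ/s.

liquid 41.9→110.6 °C: 117.48 kJ/kg
vaporisation at 110.6 °C: 351 kJ/kg
vapour 110.6→230 °C: 134.92 kJ/kg
Δh = 117.48 + 351 + 134.92 = 603.4 kJ/kg
Q = ṁ·Δh = 104.0 kg/min × 603.4 kJ/kg = 62753 kJ/min
|Q| = 1045.9 kW

Q = 1050 kJ/s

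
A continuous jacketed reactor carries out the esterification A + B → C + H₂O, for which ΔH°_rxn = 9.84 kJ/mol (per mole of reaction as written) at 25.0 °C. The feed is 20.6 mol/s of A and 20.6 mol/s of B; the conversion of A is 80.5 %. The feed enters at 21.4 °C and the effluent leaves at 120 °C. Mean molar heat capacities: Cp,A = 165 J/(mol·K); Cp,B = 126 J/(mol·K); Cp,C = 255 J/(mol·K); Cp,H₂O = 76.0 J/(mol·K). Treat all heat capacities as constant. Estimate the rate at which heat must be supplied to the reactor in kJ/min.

Q_in = 49000 kJ/min

Extent of reaction ξ = 0.805 × 20.6 = 16.583 mol/s
Reaction term: ξ·ΔH°_rxn = 16.583 × 9.84 = 163.18 kJ/s
Sensible, feed 21.4→25 °C: 21.581 kJ/s
Outlet flows (mol/s): A 4.017, B 4.017, C 16.583, H₂O 16.583
Sensible, products 25→120 °C: 632.5 kJ/s
Q = ΔH = 817.26 kJ/s = 817.26 kW
Heat supplied = 49036 kJ/min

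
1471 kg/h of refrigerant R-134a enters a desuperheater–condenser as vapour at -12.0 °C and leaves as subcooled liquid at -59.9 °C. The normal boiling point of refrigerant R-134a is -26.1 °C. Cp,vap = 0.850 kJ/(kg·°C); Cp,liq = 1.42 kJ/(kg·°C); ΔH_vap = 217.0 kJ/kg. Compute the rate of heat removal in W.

vapour -12.0→-26.1 °C: -11.985 kJ/kg
condensation at -26.1 °C: -217 kJ/kg
liquid -26.1→-59.9 °C: -47.996 kJ/kg
Δh = -11.985 + -217 + -47.996 = -276.98 kJ/kg
Q = ṁ·Δh = 1471 kg/h × -276.98 kJ/kg = -407440 kJ/h
|Q| = 113.18 kW = 113180 W

Q_c = 113000 W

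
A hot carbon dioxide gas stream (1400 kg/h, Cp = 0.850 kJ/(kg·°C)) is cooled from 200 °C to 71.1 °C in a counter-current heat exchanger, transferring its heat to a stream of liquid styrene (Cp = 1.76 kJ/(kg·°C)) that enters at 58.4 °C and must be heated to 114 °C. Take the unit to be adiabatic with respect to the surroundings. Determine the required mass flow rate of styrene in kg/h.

ṁ_c = 1570 kg/h

Heat released by hot stream: Q = 1400 × 0.850 × (200 − 71.1) = 153390 kJ/h
Energy balance on cold side (adiabatic exchanger): Q = ṁ_c·Cp_c·(T_c,out − T_c,in)
ṁ_c = 153390 / [1.76 × (114 − 58.4)] = 1567.5 kg/h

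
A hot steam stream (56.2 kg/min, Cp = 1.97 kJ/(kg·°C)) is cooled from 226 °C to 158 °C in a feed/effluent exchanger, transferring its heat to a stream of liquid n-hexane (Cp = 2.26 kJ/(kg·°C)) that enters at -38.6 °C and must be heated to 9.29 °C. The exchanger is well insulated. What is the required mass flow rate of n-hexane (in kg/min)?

ṁ_c = 69.6 kg/min

Heat released by hot stream: Q = 56.2 × 1.97 × (226 − 158) = 7528.6 kJ/min
Energy balance on cold side (adiabatic exchanger): Q = ṁ_c·Cp_c·(T_c,out − T_c,in)
ṁ_c = 7528.6 / [2.26 × (9.29 − -38.6)] = 69.56 kg/min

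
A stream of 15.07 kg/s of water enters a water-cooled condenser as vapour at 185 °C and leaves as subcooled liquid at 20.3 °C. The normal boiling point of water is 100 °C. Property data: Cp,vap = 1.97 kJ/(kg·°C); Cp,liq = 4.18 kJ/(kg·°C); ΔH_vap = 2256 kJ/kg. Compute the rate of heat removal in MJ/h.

Q_c = 150000 MJ/h

vapour 185→100 °C: -167.45 kJ/kg
condensation at 100 °C: -2256 kJ/kg
liquid 100→20.3 °C: -333.15 kJ/kg
Δh = -167.45 + -2256 + -333.15 = -2756.6 kJ/kg
Q = ṁ·Δh = 15.07 kg/s × -2756.6 kJ/kg = -41542 kJ/s
|Q| = 41542 kW = 149550 MJ/h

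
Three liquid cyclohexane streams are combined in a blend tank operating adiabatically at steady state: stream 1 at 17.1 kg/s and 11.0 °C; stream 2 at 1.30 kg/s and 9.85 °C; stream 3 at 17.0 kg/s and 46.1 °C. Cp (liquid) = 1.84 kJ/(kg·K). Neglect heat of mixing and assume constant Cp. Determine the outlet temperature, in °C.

Energy balance with Q = 0: Σ ṁᵢCp,ᵢ(T_out − Tᵢ) = 0
T_out = Σ ṁᵢCp,ᵢTᵢ / Σ ṁᵢCp,ᵢ
      = 1811.7 / 65.136 = 27.814 °C

T_out = 27.8 °C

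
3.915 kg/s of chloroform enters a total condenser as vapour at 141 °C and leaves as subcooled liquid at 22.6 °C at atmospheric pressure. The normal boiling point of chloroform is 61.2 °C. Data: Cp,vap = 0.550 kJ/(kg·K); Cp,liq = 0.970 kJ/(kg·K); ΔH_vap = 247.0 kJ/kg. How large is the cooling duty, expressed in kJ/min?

vapour 141→61.2 °C: -43.89 kJ/kg
condensation at 61.2 °C: -247 kJ/kg
liquid 61.2→22.6 °C: -37.442 kJ/kg
Δh = -43.89 + -247 + -37.442 = -328.33 kJ/kg
Q = ṁ·Δh = 3.915 kg/s × -328.33 kJ/kg = -1285.4 kJ/s
|Q| = 1285.4 kW = 77125 kJ/min

Q_c = 77100 kJ/min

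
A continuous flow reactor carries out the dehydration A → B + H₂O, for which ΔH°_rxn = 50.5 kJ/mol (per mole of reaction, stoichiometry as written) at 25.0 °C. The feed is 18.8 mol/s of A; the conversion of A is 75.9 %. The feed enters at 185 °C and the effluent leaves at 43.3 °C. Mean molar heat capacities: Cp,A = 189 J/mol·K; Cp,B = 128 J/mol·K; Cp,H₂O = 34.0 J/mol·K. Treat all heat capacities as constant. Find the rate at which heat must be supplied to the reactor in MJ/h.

Q_in = 756 MJ/h

Extent of reaction ξ = 0.759 × 18.8 = 14.269 mol/s
Reaction term: ξ·ΔH°_rxn = 14.269 × 50.5 = 720.59 kJ/s
Sensible, feed 185→25 °C: -568.51 kJ/s
Outlet flows (mol/s): A 4.5308, B 14.269, H₂O 14.269
Sensible, products 25→43.3 °C: 57.973 kJ/s
Q = ΔH = 210.06 kJ/s = 210.06 kW
Heat supplied = 756.2 MJ/h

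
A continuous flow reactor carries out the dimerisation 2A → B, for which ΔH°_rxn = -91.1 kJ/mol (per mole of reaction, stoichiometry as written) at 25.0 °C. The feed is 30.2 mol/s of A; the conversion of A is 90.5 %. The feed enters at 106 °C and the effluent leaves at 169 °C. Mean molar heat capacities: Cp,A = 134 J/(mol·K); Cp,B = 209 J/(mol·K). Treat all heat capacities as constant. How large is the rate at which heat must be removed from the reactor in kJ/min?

Q_out = 66400 kJ/min

Extent of reaction ξ = 0.905 × 30.2 / 2 = 13.665 mol/s
Reaction term: ξ·ΔH°_rxn = 13.665 × -91.1 = -1244.9 kJ/s
Sensible, feed 106→25 °C: -327.79 kJ/s
Outlet flows (mol/s): A 2.869, B 13.665
Sensible, products 25→169 °C: 466.64 kJ/s
Q = ΔH = -1106.1 kJ/s = -1106.1 kW
Heat removed = 66365 kJ/min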